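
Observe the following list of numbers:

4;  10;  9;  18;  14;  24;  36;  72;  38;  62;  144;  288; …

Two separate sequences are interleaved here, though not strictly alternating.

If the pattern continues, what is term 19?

Reading positions in blocks of 4 reveals the pattern AABB — 2 tracks woven together.
Subsequence A: 4, 10, 14, 24, 38, 62. A Fibonacci-like recurrence a_n = a_{n-1} + a_{n-2}.
Subsequence B: 9, 18, 36, 72, 144, 288. Multiplying by 2 each time.
The 19th slot belongs to subsequence B; its 9th term is 2304.

2304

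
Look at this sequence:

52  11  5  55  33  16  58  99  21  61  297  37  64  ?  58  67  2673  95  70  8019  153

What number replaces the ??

891

The terms cycle through 3 interleaved subsequences.
Track A: 52, 55, 58, 61, 64, 67, 70 — arithmetic with common difference +3.
Track B: 11, 33, 99, 297, ?, 2673, 8019 — a geometric progression (common ratio 3).
Track C: 5, 16, 21, 37, 58, 95, 153 — a Fibonacci-like recurrence a_n = a_{n-1} + a_{n-2}.
Filling track B at index 5 by its rule yields 891.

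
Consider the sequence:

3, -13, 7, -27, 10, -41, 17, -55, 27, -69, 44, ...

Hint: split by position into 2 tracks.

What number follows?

Split by position mod 2 into 2 tracks.
Stream A: 3, 7, 10, 17, 27, 44 (a Fibonacci-like recurrence a_n = a_{n-1} + a_{n-2}).
Stream B: -13, -27, -41, -55, -69 (arithmetic, step −14).
The 12th slot belongs to stream B; its 6th term is -83.

-83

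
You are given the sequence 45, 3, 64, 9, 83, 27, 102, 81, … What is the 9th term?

121

Positions 1, 3, 5, … form one subsequence and positions 2, 4, 6, … form another.
Track A = 45, 64, 83, 102: arithmetic, step +19.
Track B = 3, 9, 27, 81: powers of 3.
The 9th slot belongs to track A; its 5th term is 121.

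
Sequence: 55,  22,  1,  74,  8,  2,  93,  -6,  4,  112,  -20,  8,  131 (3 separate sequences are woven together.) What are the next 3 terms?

-34, 16, 150

Split by position mod 3 into 3 tracks.
Subsequence A: 55, 74, 93, 112, 131. Arithmetic, step +19.
Subsequence B: 22, 8, -6, -20. Subtracting 14 each time.
Subsequence C: 1, 2, 4, 8. Powers 2^0, 2^1, 2^2, ….
Position 14 falls in subsequence B as its term 5, giving -34.
Term 15 comes from subsequence C (its 5th entry): 16.
Position 16 falls in subsequence A as its term 6, giving 150.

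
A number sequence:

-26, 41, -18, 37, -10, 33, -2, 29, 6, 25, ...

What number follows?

14

Taking every 2nd term gives 2 separate tracks.
Track A is -26, -18, -10, -2, 6, which is arithmetic with common difference +8.
Track B is 41, 37, 33, 29, 25, which is subtracting 4 each time.
Term 11 comes from track A (its 6th entry): 14.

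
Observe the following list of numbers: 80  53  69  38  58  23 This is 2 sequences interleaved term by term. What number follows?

Odd-indexed and even-indexed terms follow separate rules.
Track A = 80, 69, 58: linear: a_n = 91 − 11·n.
Track B = 53, 38, 23: arithmetic, step −15.
Position 7 falls in track A as its term 4, giving 47.

47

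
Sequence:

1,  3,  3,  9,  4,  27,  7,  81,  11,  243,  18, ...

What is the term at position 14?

Positions 1, 3, 5, … form one subsequence and positions 2, 4, 6, … form another.
Track A = 1, 3, 4, 7, 11, 18: each term equals the sum of the previous two.
Track B = 3, 9, 27, 81, 243: powers 3^1, 3^2, 3^3, ….
Position 14 → track B, term 7 = 2187.

2187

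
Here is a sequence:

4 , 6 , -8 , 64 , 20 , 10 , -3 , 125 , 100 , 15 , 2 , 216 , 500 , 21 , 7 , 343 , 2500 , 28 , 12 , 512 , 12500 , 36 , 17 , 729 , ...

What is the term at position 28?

Taking every 4th term gives 4 separate tracks.
Stream A is 4, 20, 100, 500, 2500, 12500, which is geometric with ratio 5.
Stream B is 6, 10, 15, 21, 28, 36, which is triangular numbers n(n+1)/2 for n = 3, 4, ….
Stream C is -8, -3, 2, 7, 12, 17, which is arithmetic, step +5.
Stream D is 64, 125, 216, 343, 512, 729, which is consecutive cubes n³ from n = 4.
Term 28 comes from stream D (its 7th entry): 1000.

1000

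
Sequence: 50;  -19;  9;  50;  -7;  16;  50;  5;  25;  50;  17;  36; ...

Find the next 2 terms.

50, 29

The terms cycle through 3 interleaved subsequences.
Stream A = 50, 50, 50, 50: always 50.
Stream B = -19, -7, 5, 17: arithmetic with common difference +12.
Stream C = 9, 16, 25, 36: the squares 3², 4², 5², ….
Position 13 falls in stream A as its term 5, giving 50.
The 14th slot belongs to stream B; its 5th term is 29.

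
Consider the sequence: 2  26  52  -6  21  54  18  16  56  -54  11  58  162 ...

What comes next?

6

Taking every 3rd term gives 3 separate tracks.
Subsequence A: 2, -6, 18, -54, 162. Geometric, ×-3 each step.
Subsequence B: 26, 21, 16, 11. Subtracting 5 each time.
Subsequence C: 52, 54, 56, 58. Arithmetic with common difference +2.
The 14th slot belongs to subsequence B; its 5th term is 6.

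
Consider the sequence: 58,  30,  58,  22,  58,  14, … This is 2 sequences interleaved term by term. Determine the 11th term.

Taking every 2nd term gives 2 separate tracks.
Stream A: 58, 58, 58 — constant 58.
Stream B: 30, 22, 14 — subtracting 8 each time.
Position 11 → stream A, term 6 = 58.

58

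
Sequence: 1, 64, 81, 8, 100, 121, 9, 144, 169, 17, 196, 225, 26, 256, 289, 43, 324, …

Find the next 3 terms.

361, 69, 400

Positions follow the repeating pattern ABB; grouping by letter gives 2 tracks.
Stream A: 1, 8, 9, 17, 26, 43 (a Fibonacci-like recurrence a_n = a_{n-1} + a_{n-2}).
Stream B: 64, 81, 100, 121, 144, 169, 196, 225, 256, 289, 324 (perfect squares starting at 8²).
Position 18 falls in stream B as its term 12, giving 361.
Position 19 falls in stream A as its term 7, giving 69.
Position 20 → stream B, term 13 = 400.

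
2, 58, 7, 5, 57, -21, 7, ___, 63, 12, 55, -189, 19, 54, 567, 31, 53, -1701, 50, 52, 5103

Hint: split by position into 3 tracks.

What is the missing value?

Taking every 3rd term gives 3 separate tracks.
Subsequence A = 2, 5, 7, 12, 19, 31, 50: a Fibonacci-like recurrence a_n = a_{n-1} + a_{n-2}.
Subsequence B = 58, 57, ?, 55, 54, 53, 52: arithmetic, step −1.
Subsequence C = 7, -21, 63, -189, 567, -1701, 5103: multiplying by -3 each time.
Filling subsequence B at index 3 by its rule yields 56.

56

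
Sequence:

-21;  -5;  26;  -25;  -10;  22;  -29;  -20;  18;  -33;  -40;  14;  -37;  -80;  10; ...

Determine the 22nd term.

Read the sequence 3 terms at a time; column i is its own pattern.
Stream A: -21, -25, -29, -33, -37. Subtracting 4 each time.
Stream B: -5, -10, -20, -40, -80. Geometric with ratio 2.
Stream C: 26, 22, 18, 14, 10. Linear: a_n = 30 − 4·n.
The 22nd slot belongs to stream A; its 8th term is -49.

-49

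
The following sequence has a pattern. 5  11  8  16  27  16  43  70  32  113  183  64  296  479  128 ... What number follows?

775

The slot pattern repeats as AAB (period 3), so there are 2 interleaved tracks.
Track A: 5, 11, 16, 27, 43, 70, 113, 183, 296, 479 — each term equals the sum of the previous two.
Track B: 8, 16, 32, 64, 128 — powers of 2.
Position 16 → track A, term 11 = 775.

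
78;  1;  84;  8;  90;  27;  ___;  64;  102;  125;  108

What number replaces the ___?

Odd-indexed and even-indexed terms follow separate rules.
Stream A = 78, 84, 90, ?, 102, 108: arithmetic, step +6.
Stream B = 1, 8, 27, 64, 125: perfect cubes starting at 1³.
Stream A's pattern makes the blank 96.

96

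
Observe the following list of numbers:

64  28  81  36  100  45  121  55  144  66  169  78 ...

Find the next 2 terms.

196, 91

Taking every 2nd term gives 2 separate tracks.
Stream A: 64, 81, 100, 121, 144, 169 (the squares 8², 9², 10², …).
Stream B: 28, 36, 45, 55, 66, 78 (triangular numbers n(n+1)/2 for n = 7, 8, …).
Position 13 falls in stream A as its term 7, giving 196.
Position 14 falls in stream B as its term 7, giving 91.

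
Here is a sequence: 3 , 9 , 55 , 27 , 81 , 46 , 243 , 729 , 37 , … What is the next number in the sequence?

2187

Positions follow the repeating pattern AAB; grouping by letter gives 2 tracks.
Stream A = 3, 9, 27, 81, 243, 729: powers 3^1, 3^2, 3^3, ….
Stream B = 55, 46, 37: arithmetic, step −9.
Position 10 → stream A, term 7 = 2187.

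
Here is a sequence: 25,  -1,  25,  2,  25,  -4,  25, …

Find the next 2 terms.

8, 25

The terms cycle through 2 interleaved subsequences.
Subsequence A: 25, 25, 25, 25 (the constant sequence 25).
Subsequence B: -1, 2, -4 (multiplying by -2 each time).
Position 8 → subsequence B, term 4 = 8.
Position 9 falls in subsequence A as its term 5, giving 25.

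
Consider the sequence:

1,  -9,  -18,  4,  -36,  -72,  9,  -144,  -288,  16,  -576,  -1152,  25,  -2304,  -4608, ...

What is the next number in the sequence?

Reading positions in blocks of 3 reveals the pattern ABB — 2 tracks woven together.
Stream A: 1, 4, 9, 16, 25 — the squares 1², 2², 3², ….
Stream B: -9, -18, -36, -72, -144, -288, -576, -1152, -2304, -4608 — a geometric progression (common ratio 2).
The 16th slot belongs to stream A; its 6th term is 36.

36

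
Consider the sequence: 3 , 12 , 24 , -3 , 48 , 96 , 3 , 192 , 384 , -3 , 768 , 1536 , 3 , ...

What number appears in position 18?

Reading positions in blocks of 3 reveals the pattern ABB — 2 tracks woven together.
Subsequence A = 3, -3, 3, -3, 3: the oscillation 3·(−1)^(n+1).
Subsequence B = 12, 24, 48, 96, 192, 384, 768, 1536: geometric with ratio 2.
The 18th slot belongs to subsequence B; its 12th term is 24576.

24576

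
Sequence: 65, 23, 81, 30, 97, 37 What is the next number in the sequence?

113

Positions 1, 3, 5, … form one subsequence and positions 2, 4, 6, … form another.
Track A: 65, 81, 97 (adding 16 each time).
Track B: 23, 30, 37 (arithmetic with common difference +7).
Term 7 comes from track A (its 4th entry): 113.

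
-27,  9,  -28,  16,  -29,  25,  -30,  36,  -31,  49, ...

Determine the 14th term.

Odd-indexed and even-indexed terms follow separate rules.
Track A: -27, -28, -29, -30, -31. Arithmetic, step −1.
Track B: 9, 16, 25, 36, 49. Consecutive squares n² from n = 3.
Position 14 → track B, term 7 = 81.

81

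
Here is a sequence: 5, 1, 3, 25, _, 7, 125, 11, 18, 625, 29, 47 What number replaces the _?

Positions follow the repeating pattern ABB; grouping by letter gives 2 tracks.
Subsequence A: 5, 25, 125, 625 (geometric with ratio 5).
Subsequence B: 1, 3, ?, 7, 11, 18, 29, 47 (each term equals the sum of the previous two).
Filling subsequence B at index 3 by its rule yields 4.

4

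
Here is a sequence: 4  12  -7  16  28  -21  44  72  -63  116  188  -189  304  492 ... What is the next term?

-567

Reading positions in blocks of 3 reveals the pattern AAB — 2 tracks woven together.
Subsequence A: 4, 12, 16, 28, 44, 72, 116, 188, 304, 492 (Fibonacci-style (each term is the sum of the two before it)).
Subsequence B: -7, -21, -63, -189 (geometric with ratio 3).
The 15th slot belongs to subsequence B; its 5th term is -567.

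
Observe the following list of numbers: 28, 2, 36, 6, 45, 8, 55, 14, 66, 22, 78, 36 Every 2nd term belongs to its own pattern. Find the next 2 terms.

Taking every 2nd term gives 2 separate tracks.
Stream A = 28, 36, 45, 55, 66, 78: triangular numbers starting at T_7.
Stream B = 2, 6, 8, 14, 22, 36: Fibonacci-style (each term is the sum of the two before it).
The 13th slot belongs to stream A; its 7th term is 91.
Term 14 comes from stream B (its 7th entry): 58.

91, 58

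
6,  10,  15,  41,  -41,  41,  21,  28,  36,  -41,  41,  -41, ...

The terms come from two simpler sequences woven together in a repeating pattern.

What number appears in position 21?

105

The slot pattern repeats as AAABBB (period 6), so there are 2 interleaved tracks.
Subsequence A: 6, 10, 15, 21, 28, 36 — triangular numbers starting at T_3.
Subsequence B: 41, -41, 41, -41, 41, -41 — the oscillation 41·(−1)^(n+1).
Term 21 comes from subsequence A (its 12th entry): 105.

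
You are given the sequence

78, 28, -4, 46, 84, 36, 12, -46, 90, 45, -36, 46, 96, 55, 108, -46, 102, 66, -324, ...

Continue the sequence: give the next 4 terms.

Read the sequence 4 terms at a time; column i is its own pattern.
Track A: 78, 84, 90, 96, 102. Adding 6 each time.
Track B: 28, 36, 45, 55, 66. Triangular numbers n(n+1)/2 for n = 7, 8, ….
Track C: -4, 12, -36, 108, -324. Multiplying by -3 each time.
Track D: 46, -46, 46, -46. Oscillating between 46 and -46.
Term 20 comes from track D (its 5th entry): 46.
The 21st slot belongs to track A; its 6th term is 108.
Position 22 falls in track B as its term 6, giving 78.
Position 23 falls in track C as its term 6, giving 972.

46, 108, 78, 972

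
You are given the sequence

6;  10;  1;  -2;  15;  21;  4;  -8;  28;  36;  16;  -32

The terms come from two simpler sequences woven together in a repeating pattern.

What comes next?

45

The slot pattern repeats as AABB (period 4), so there are 2 interleaved tracks.
Subsequence A = 6, 10, 15, 21, 28, 36: triangular numbers n(n+1)/2 for n = 3, 4, ….
Subsequence B = 1, -2, 4, -8, 16, -32: geometric with ratio -2.
Term 13 comes from subsequence A (its 7th entry): 45.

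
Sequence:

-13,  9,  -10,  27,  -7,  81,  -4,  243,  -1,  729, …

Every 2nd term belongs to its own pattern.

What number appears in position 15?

8

The terms cycle through 2 interleaved subsequences.
Track A = -13, -10, -7, -4, -1: arithmetic, step +3.
Track B = 9, 27, 81, 243, 729: powers of 3.
Position 15 falls in track A as its term 8, giving 8.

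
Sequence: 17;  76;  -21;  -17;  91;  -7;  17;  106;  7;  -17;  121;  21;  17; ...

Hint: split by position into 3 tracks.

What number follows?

Taking every 3rd term gives 3 separate tracks.
Track A: 17, -17, 17, -17, 17. Alternating ±17.
Track B: 76, 91, 106, 121. Arithmetic, step +15.
Track C: -21, -7, 7, 21. Linear: a_n = -35 + 14·n.
Term 14 comes from track B (its 5th entry): 136.

136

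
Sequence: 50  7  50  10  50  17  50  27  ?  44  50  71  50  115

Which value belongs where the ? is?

Positions 1, 3, 5, … form one subsequence and positions 2, 4, 6, … form another.
Stream A is 50, 50, 50, 50, ?, 50, 50, which is constant 50.
Stream B is 7, 10, 17, 27, 44, 71, 115, which is each term equals the sum of the previous two.
Stream A's pattern makes the blank 50.

50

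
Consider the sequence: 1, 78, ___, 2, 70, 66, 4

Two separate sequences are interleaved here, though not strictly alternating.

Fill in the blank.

The slot pattern repeats as ABB (period 3), so there are 2 interleaved tracks.
Track A = 1, 2, 4: successive powers of 2.
Track B = 78, ?, 70, 66: arithmetic with common difference −4.
Filling track B at index 2 by its rule yields 74.

74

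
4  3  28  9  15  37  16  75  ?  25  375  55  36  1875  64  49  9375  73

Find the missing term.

46

Split by position mod 3: positions 1, 4, 7, … form one track, and each other residue class forms its own.
Track A = 4, 9, 16, 25, 36, 49: consecutive squares n² from n = 2.
Track B = 3, 15, 75, 375, 1875, 9375: a geometric progression (common ratio 5).
Track C = 28, 37, ?, 55, 64, 73: arithmetic, step +9.
Track C's pattern makes the blank 46.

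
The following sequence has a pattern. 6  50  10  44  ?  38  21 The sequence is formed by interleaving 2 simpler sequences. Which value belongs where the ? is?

Positions 1, 3, 5, … form one subsequence and positions 2, 4, 6, … form another.
Stream A: 6, 10, ?, 21 (triangular numbers n(n+1)/2 for n = 3, 4, …).
Stream B: 50, 44, 38 (subtracting 6 each time).
Stream A's pattern makes the blank 15.

15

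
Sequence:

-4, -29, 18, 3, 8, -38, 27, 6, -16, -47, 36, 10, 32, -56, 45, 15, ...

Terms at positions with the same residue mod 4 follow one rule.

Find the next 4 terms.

-64, -65, 54, 21

Split by position mod 4 into 4 tracks.
Stream A is -4, 8, -16, 32, which is a geometric progression (common ratio -2).
Stream B is -29, -38, -47, -56, which is subtracting 9 each time.
Stream C is 18, 27, 36, 45, which is arithmetic with common difference +9.
Stream D is 3, 6, 10, 15, which is triangular numbers starting at T_2.
The 17th slot belongs to stream A; its 5th term is -64.
The 18th slot belongs to stream B; its 5th term is -65.
The 19th slot belongs to stream C; its 5th term is 54.
Term 20 comes from stream D (its 5th entry): 21.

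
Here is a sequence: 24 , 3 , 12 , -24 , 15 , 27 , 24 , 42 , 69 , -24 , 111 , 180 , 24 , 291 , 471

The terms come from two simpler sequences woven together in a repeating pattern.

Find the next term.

Positions follow the repeating pattern ABB; grouping by letter gives 2 tracks.
Subsequence A: 24, -24, 24, -24, 24 (alternating ±24).
Subsequence B: 3, 12, 15, 27, 42, 69, 111, 180, 291, 471 (Fibonacci-style (each term is the sum of the two before it)).
Position 16 → subsequence A, term 6 = -24.

-24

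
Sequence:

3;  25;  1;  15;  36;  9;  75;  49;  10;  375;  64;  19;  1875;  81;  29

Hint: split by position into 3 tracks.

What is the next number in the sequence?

9375

Split by position mod 3: positions 1, 4, 7, … form one track, and each other residue class forms its own.
Stream A = 3, 15, 75, 375, 1875: geometric with ratio 5.
Stream B = 25, 36, 49, 64, 81: consecutive squares n² from n = 5.
Stream C = 1, 9, 10, 19, 29: each term equals the sum of the previous two.
Term 16 comes from stream A (its 6th entry): 9375.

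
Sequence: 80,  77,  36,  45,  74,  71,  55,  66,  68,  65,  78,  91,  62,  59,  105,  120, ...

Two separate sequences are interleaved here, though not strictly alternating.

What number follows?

56

Reading positions in blocks of 4 reveals the pattern AABB — 2 tracks woven together.
Track A is 80, 77, 74, 71, 68, 65, 62, 59, which is linear: a_n = 83 − 3·n.
Track B is 36, 45, 55, 66, 78, 91, 105, 120, which is triangular numbers n(n+1)/2 for n = 8, 9, ….
Position 17 falls in track A as its term 9, giving 56.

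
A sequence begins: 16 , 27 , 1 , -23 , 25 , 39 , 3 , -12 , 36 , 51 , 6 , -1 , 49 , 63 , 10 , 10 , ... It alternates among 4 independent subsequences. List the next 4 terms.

64, 75, 15, 21

Split by position mod 4: positions 1, 5, 9, … form one track, and each other residue class forms its own.
Subsequence A: 16, 25, 36, 49. Perfect squares starting at 4².
Subsequence B: 27, 39, 51, 63. Adding 12 each time.
Subsequence C: 1, 3, 6, 10. Triangular numbers starting at T_1.
Subsequence D: -23, -12, -1, 10. Arithmetic with common difference +11.
Term 17 comes from subsequence A (its 5th entry): 64.
Position 18 falls in subsequence B as its term 5, giving 75.
Term 19 comes from subsequence C (its 5th entry): 15.
Position 20 falls in subsequence D as its term 5, giving 21.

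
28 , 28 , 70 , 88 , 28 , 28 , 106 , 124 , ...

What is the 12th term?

160

Positions follow the repeating pattern AABB; grouping by letter gives 2 tracks.
Track A: 28, 28, 28, 28. Always 28.
Track B: 70, 88, 106, 124. Arithmetic with common difference +18.
Position 12 → track B, term 6 = 160.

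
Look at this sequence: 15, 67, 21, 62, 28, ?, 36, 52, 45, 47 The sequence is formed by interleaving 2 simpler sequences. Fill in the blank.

Positions 1, 3, 5, … form one subsequence and positions 2, 4, 6, … form another.
Subsequence A: 15, 21, 28, 36, 45. Triangular numbers starting at T_5.
Subsequence B: 67, 62, ?, 52, 47. Arithmetic, step −5.
The gap is subsequence B's term 3; the rule gives 57.

57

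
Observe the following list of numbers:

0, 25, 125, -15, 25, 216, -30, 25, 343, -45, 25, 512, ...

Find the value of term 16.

-75

Split by position mod 3 into 3 tracks.
Track A: 0, -15, -30, -45 — arithmetic, step −15.
Track B: 25, 25, 25, 25 — constant 25.
Track C: 125, 216, 343, 512 — perfect cubes starting at 5³.
Position 16 → track A, term 6 = -75.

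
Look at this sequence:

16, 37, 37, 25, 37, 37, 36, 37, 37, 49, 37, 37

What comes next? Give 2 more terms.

64, 37

The slot pattern repeats as ABB (period 3), so there are 2 interleaved tracks.
Stream A: 16, 25, 36, 49 (the squares 4², 5², 6², …).
Stream B: 37, 37, 37, 37, 37, 37, 37, 37 (constant 37).
Term 13 comes from stream A (its 5th entry): 64.
The 14th slot belongs to stream B; its 9th term is 37.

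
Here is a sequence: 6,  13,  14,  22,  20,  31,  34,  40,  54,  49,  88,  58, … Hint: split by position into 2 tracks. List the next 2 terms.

Taking every 2nd term gives 2 separate tracks.
Track A: 6, 14, 20, 34, 54, 88 (a Fibonacci-like recurrence a_n = a_{n-1} + a_{n-2}).
Track B: 13, 22, 31, 40, 49, 58 (adding 9 each time).
Position 13 → track A, term 7 = 142.
The 14th slot belongs to track B; its 7th term is 67.

142, 67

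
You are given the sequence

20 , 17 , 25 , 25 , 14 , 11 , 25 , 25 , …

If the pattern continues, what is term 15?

25

The slot pattern repeats as AABB (period 4), so there are 2 interleaved tracks.
Track A is 20, 17, 14, 11, which is arithmetic with common difference −3.
Track B is 25, 25, 25, 25, which is the constant sequence 25.
Position 15 falls in track B as its term 7, giving 25.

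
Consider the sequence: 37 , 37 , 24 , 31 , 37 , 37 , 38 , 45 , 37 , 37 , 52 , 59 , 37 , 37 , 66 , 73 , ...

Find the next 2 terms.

37, 37

Reading positions in blocks of 4 reveals the pattern AABB — 2 tracks woven together.
Track A: 37, 37, 37, 37, 37, 37, 37, 37 (the constant sequence 37).
Track B: 24, 31, 38, 45, 52, 59, 66, 73 (linear: a_n = 17 + 7·n).
The 17th slot belongs to track A; its 9th term is 37.
Position 18 → track A, term 10 = 37.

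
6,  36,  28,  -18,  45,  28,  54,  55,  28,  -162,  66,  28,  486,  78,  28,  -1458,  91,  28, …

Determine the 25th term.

39366

Split by position mod 3 into 3 tracks.
Track A: 6, -18, 54, -162, 486, -1458 — multiplying by -3 each time.
Track B: 36, 45, 55, 66, 78, 91 — triangular numbers starting at T_8.
Track C: 28, 28, 28, 28, 28, 28 — always 28.
Position 25 falls in track A as its term 9, giving 39366.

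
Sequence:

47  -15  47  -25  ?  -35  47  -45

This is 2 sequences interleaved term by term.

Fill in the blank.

47

Odd-indexed and even-indexed terms follow separate rules.
Subsequence A = 47, 47, ?, 47: the constant sequence 47.
Subsequence B = -15, -25, -35, -45: subtracting 10 each time.
The gap is subsequence A's term 3; the rule gives 47.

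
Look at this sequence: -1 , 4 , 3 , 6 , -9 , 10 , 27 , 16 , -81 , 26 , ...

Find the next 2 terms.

Split by position mod 2 into 2 tracks.
Track A is -1, 3, -9, 27, -81, which is geometric with ratio -3.
Track B is 4, 6, 10, 16, 26, which is each term equals the sum of the previous two.
The 11th slot belongs to track A; its 6th term is 243.
Position 12 falls in track B as its term 6, giving 42.

243, 42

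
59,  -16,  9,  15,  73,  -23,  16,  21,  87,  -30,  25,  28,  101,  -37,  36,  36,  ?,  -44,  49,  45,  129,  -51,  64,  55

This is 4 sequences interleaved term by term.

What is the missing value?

Taking every 4th term gives 4 separate tracks.
Stream A is 59, 73, 87, 101, ?, 129, which is linear: a_n = 45 + 14·n.
Stream B is -16, -23, -30, -37, -44, -51, which is linear: a_n = -9 − 7·n.
Stream C is 9, 16, 25, 36, 49, 64, which is the squares 3², 4², 5², ….
Stream D is 15, 21, 28, 36, 45, 55, which is the triangular numbers T_5, T_6, ….
Filling stream A at index 5 by its rule yields 115.

115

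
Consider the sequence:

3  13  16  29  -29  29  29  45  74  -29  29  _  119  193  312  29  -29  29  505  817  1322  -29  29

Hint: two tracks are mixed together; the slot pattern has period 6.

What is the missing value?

-29

The slot pattern repeats as AAABBB (period 6), so there are 2 interleaved tracks.
Track A: 3, 13, 16, 29, 45, 74, 119, 193, 312, 505, 817, 1322 (each term equals the sum of the previous two).
Track B: 29, -29, 29, -29, 29, ?, 29, -29, 29, -29, 29 (alternating ±29).
Track B's pattern makes the blank -29.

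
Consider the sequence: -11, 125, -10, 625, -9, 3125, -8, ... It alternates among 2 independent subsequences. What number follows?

15625

Positions 1, 3, 5, … form one subsequence and positions 2, 4, 6, … form another.
Stream A = -11, -10, -9, -8: linear: a_n = -12 + n.
Stream B = 125, 625, 3125: successive powers of 5.
Term 8 comes from stream B (its 4th entry): 15625.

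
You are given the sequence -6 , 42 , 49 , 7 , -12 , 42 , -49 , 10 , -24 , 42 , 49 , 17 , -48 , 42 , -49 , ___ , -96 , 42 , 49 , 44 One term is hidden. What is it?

The terms cycle through 4 interleaved subsequences.
Track A: -6, -12, -24, -48, -96 (geometric with ratio 2).
Track B: 42, 42, 42, 42, 42 (constant 42).
Track C: 49, -49, 49, -49, 49 (oscillating between 49 and -49).
Track D: 7, 10, 17, ?, 44 (Fibonacci-style (each term is the sum of the two before it)).
Track D's pattern makes the blank 27.

27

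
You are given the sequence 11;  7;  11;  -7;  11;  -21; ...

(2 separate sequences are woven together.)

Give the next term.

11

The terms cycle through 2 interleaved subsequences.
Track A = 11, 11, 11: constant 11.
Track B = 7, -7, -21: subtracting 14 each time.
Term 7 comes from track A (its 4th entry): 11.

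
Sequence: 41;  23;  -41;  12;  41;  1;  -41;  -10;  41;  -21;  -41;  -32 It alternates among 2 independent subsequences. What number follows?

Positions 1, 3, 5, … form one subsequence and positions 2, 4, 6, … form another.
Subsequence A is 41, -41, 41, -41, 41, -41, which is the oscillation 41·(−1)^(n+1).
Subsequence B is 23, 12, 1, -10, -21, -32, which is linear: a_n = 34 − 11·n.
Term 13 comes from subsequence A (its 7th entry): 41.

41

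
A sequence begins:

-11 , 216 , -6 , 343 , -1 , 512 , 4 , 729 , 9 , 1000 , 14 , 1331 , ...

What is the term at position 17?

29

The terms cycle through 2 interleaved subsequences.
Subsequence A: -11, -6, -1, 4, 9, 14 (linear: a_n = -16 + 5·n).
Subsequence B: 216, 343, 512, 729, 1000, 1331 (perfect cubes starting at 6³).
Position 17 falls in subsequence A as its term 9, giving 29.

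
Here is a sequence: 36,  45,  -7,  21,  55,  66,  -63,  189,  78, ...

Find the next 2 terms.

91, -567

Positions follow the repeating pattern AABB; grouping by letter gives 2 tracks.
Stream A: 36, 45, 55, 66, 78. The triangular numbers T_8, T_9, ….
Stream B: -7, 21, -63, 189. Geometric, ×-3 each step.
Term 10 comes from stream A (its 6th entry): 91.
Position 11 falls in stream B as its term 5, giving -567.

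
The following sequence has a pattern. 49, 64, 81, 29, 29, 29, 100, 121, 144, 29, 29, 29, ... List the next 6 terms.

Reading positions in blocks of 6 reveals the pattern AAABBB — 2 tracks woven together.
Track A: 49, 64, 81, 100, 121, 144. Perfect squares starting at 7².
Track B: 29, 29, 29, 29, 29, 29. Always 29.
Term 13 comes from track A (its 7th entry): 169.
Position 14 falls in track A as its term 8, giving 196.
Position 15 falls in track A as its term 9, giving 225.
Position 16 → track B, term 7 = 29.
The 17th slot belongs to track B; its 8th term is 29.
Term 18 comes from track B (its 9th entry): 29.

169, 196, 225, 29, 29, 29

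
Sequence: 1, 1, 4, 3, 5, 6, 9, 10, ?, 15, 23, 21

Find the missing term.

14

Taking every 2nd term gives 2 separate tracks.
Stream A: 1, 4, 5, 9, ?, 23 — a Fibonacci-like recurrence a_n = a_{n-1} + a_{n-2}.
Stream B: 1, 3, 6, 10, 15, 21 — triangular numbers starting at T_1.
Filling stream A at index 5 by its rule yields 14.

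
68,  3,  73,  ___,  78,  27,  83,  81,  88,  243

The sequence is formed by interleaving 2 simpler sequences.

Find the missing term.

Positions 1, 3, 5, … form one subsequence and positions 2, 4, 6, … form another.
Stream A is 68, 73, 78, 83, 88, which is adding 5 each time.
Stream B is 3, ?, 27, 81, 243, which is powers 3^1, 3^2, 3^3, ….
Filling stream B at index 2 by its rule yields 9.

9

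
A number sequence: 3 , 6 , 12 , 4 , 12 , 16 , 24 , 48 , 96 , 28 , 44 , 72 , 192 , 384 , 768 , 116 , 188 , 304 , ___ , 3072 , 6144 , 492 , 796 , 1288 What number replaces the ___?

1536

Reading positions in blocks of 6 reveals the pattern AAABBB — 2 tracks woven together.
Track A: 3, 6, 12, 24, 48, 96, 192, 384, 768, ?, 3072, 6144 — geometric with ratio 2.
Track B: 4, 12, 16, 28, 44, 72, 116, 188, 304, 492, 796, 1288 — a Fibonacci-like recurrence a_n = a_{n-1} + a_{n-2}.
Track A's pattern makes the blank 1536.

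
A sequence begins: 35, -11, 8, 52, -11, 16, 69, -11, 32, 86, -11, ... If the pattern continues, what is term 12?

Taking every 3rd term gives 3 separate tracks.
Track A: 35, 52, 69, 86 — linear: a_n = 18 + 17·n.
Track B: -11, -11, -11, -11 — the constant sequence -11.
Track C: 8, 16, 32 — powers of 2.
Position 12 falls in track C as its term 4, giving 64.

64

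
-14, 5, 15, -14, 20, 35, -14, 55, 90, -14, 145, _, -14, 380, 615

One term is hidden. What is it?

235

Reading positions in blocks of 3 reveals the pattern ABB — 2 tracks woven together.
Stream A = -14, -14, -14, -14, -14: constant -14.
Stream B = 5, 15, 20, 35, 55, 90, 145, ?, 380, 615: a Fibonacci-like recurrence a_n = a_{n-1} + a_{n-2}.
The gap is stream B's term 8; the rule gives 235.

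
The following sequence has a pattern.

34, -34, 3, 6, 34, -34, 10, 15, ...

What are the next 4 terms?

34, -34, 21, 28

Reading positions in blocks of 4 reveals the pattern AABB — 2 tracks woven together.
Track A = 34, -34, 34, -34: alternating ±34.
Track B = 3, 6, 10, 15: the triangular numbers T_2, T_3, ….
The 9th slot belongs to track A; its 5th term is 34.
Position 10 falls in track A as its term 6, giving -34.
Position 11 falls in track B as its term 5, giving 21.
Position 12 → track B, term 6 = 28.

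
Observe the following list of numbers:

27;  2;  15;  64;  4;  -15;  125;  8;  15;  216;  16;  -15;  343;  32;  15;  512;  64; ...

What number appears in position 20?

Taking every 3rd term gives 3 separate tracks.
Track A: 27, 64, 125, 216, 343, 512 — the cubes 3³, 4³, 5³, ….
Track B: 2, 4, 8, 16, 32, 64 — successive powers of 2.
Track C: 15, -15, 15, -15, 15 — the oscillation 15·(−1)^(n+1).
Position 20 falls in track B as its term 7, giving 128.

128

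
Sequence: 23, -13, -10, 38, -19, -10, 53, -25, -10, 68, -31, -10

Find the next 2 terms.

Taking every 3rd term gives 3 separate tracks.
Track A: 23, 38, 53, 68 — arithmetic, step +15.
Track B: -13, -19, -25, -31 — subtracting 6 each time.
Track C: -10, -10, -10, -10 — the constant sequence -10.
Position 13 falls in track A as its term 5, giving 83.
The 14th slot belongs to track B; its 5th term is -37.

83, -37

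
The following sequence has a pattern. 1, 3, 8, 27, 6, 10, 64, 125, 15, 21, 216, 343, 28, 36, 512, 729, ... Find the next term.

The slot pattern repeats as AABB (period 4), so there are 2 interleaved tracks.
Track A: 1, 3, 6, 10, 15, 21, 28, 36 (triangular numbers starting at T_1).
Track B: 8, 27, 64, 125, 216, 343, 512, 729 (perfect cubes starting at 2³).
Term 17 comes from track A (its 9th entry): 45.

45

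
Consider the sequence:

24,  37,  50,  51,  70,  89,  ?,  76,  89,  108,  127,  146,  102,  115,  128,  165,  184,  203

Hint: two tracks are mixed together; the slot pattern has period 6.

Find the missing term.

63

Reading positions in blocks of 6 reveals the pattern AAABBB — 2 tracks woven together.
Subsequence A = 24, 37, 50, ?, 76, 89, 102, 115, 128: arithmetic, step +13.
Subsequence B = 51, 70, 89, 108, 127, 146, 165, 184, 203: linear: a_n = 32 + 19·n.
So the missing entry in subsequence A is 63.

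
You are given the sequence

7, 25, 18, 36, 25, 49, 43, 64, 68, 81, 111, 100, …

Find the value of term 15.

290

Odd-indexed and even-indexed terms follow separate rules.
Track A = 7, 18, 25, 43, 68, 111: each term equals the sum of the previous two.
Track B = 25, 36, 49, 64, 81, 100: consecutive squares n² from n = 5.
Position 15 → track A, term 8 = 290.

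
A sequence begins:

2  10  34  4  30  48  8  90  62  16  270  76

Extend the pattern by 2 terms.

32, 810

Taking every 3rd term gives 3 separate tracks.
Track A: 2, 4, 8, 16 (powers 2^1, 2^2, 2^3, …).
Track B: 10, 30, 90, 270 (multiplying by 3 each time).
Track C: 34, 48, 62, 76 (arithmetic with common difference +14).
Term 13 comes from track A (its 5th entry): 32.
Position 14 → track B, term 5 = 810.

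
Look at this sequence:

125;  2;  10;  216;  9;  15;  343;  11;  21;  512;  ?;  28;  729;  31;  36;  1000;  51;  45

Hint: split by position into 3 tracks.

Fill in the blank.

20

Taking every 3rd term gives 3 separate tracks.
Subsequence A is 125, 216, 343, 512, 729, 1000, which is consecutive cubes n³ from n = 5.
Subsequence B is 2, 9, 11, ?, 31, 51, which is a Fibonacci-like recurrence a_n = a_{n-1} + a_{n-2}.
Subsequence C is 10, 15, 21, 28, 36, 45, which is the triangular numbers T_4, T_5, ….
So the missing entry in subsequence B is 20.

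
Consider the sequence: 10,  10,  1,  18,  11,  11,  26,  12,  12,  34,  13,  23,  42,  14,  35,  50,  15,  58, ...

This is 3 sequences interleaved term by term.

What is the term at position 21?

93

The terms cycle through 3 interleaved subsequences.
Track A = 10, 18, 26, 34, 42, 50: adding 8 each time.
Track B = 10, 11, 12, 13, 14, 15: arithmetic with common difference +1.
Track C = 1, 11, 12, 23, 35, 58: a Fibonacci-like recurrence a_n = a_{n-1} + a_{n-2}.
The 21st slot belongs to track C; its 7th term is 93.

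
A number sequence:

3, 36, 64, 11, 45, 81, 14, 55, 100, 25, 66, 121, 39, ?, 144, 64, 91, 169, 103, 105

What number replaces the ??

Taking every 3rd term gives 3 separate tracks.
Subsequence A: 3, 11, 14, 25, 39, 64, 103 (Fibonacci-style (each term is the sum of the two before it)).
Subsequence B: 36, 45, 55, 66, ?, 91, 105 (triangular numbers starting at T_8).
Subsequence C: 64, 81, 100, 121, 144, 169 (the squares 8², 9², 10², …).
Filling subsequence B at index 5 by its rule yields 78.

78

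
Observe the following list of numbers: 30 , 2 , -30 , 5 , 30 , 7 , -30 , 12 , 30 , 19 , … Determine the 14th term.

Positions 1, 3, 5, … form one subsequence and positions 2, 4, 6, … form another.
Subsequence A: 30, -30, 30, -30, 30. Oscillating between 30 and -30.
Subsequence B: 2, 5, 7, 12, 19. A Fibonacci-like recurrence a_n = a_{n-1} + a_{n-2}.
Position 14 falls in subsequence B as its term 7, giving 50.

50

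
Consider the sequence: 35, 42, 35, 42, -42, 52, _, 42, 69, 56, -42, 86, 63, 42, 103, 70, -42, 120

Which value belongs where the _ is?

49

Split by position mod 3: positions 1, 4, 7, … form one track, and each other residue class forms its own.
Subsequence A: 35, 42, ?, 56, 63, 70 — adding 7 each time.
Subsequence B: 42, -42, 42, -42, 42, -42 — the oscillation 42·(−1)^(n+1).
Subsequence C: 35, 52, 69, 86, 103, 120 — arithmetic, step +17.
The gap is subsequence A's term 3; the rule gives 49.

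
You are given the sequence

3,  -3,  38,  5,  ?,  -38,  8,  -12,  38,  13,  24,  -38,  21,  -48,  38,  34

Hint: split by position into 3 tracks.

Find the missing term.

Read the sequence 3 terms at a time; column i is its own pattern.
Stream A = 3, 5, 8, 13, 21, 34: a Fibonacci-like recurrence a_n = a_{n-1} + a_{n-2}.
Stream B = -3, ?, -12, 24, -48: multiplying by -2 each time.
Stream C = 38, -38, 38, -38, 38: alternating ±38.
The gap is stream B's term 2; the rule gives 6.

6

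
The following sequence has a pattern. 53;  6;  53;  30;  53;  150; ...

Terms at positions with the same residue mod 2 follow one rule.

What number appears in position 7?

53

Taking every 2nd term gives 2 separate tracks.
Stream A: 53, 53, 53. The constant sequence 53.
Stream B: 6, 30, 150. Multiplying by 5 each time.
The 7th slot belongs to stream A; its 4th term is 53.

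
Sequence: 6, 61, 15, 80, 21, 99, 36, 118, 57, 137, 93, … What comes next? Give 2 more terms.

156, 150

Odd-indexed and even-indexed terms follow separate rules.
Stream A: 6, 15, 21, 36, 57, 93 (each term equals the sum of the previous two).
Stream B: 61, 80, 99, 118, 137 (arithmetic with common difference +19).
The 12th slot belongs to stream B; its 6th term is 156.
Position 13 → stream A, term 7 = 150.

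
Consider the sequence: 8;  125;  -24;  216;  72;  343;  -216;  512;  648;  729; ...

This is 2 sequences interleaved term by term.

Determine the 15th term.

-17496

Split by position mod 2 into 2 tracks.
Track A: 8, -24, 72, -216, 648 (geometric with ratio -3).
Track B: 125, 216, 343, 512, 729 (consecutive cubes n³ from n = 5).
The 15th slot belongs to track A; its 8th term is -17496.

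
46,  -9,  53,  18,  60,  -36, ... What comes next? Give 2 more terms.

67, 72

The terms cycle through 2 interleaved subsequences.
Track A = 46, 53, 60: arithmetic, step +7.
Track B = -9, 18, -36: geometric, ×-2 each step.
Position 7 falls in track A as its term 4, giving 67.
Position 8 → track B, term 4 = 72.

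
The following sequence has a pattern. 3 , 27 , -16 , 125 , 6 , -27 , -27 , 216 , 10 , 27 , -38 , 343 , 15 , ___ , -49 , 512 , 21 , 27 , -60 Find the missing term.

Read the sequence 4 terms at a time; column i is its own pattern.
Track A: 3, 6, 10, 15, 21. Triangular numbers n(n+1)/2 for n = 2, 3, ….
Track B: 27, -27, 27, ?, 27. The oscillation 27·(−1)^(n+1).
Track C: -16, -27, -38, -49, -60. Arithmetic with common difference −11.
Track D: 125, 216, 343, 512. Perfect cubes starting at 5³.
The gap is track B's term 4; the rule gives -27.

-27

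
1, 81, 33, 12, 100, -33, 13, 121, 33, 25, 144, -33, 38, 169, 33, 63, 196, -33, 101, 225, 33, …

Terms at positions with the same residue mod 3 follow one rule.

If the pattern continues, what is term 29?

Read the sequence 3 terms at a time; column i is its own pattern.
Subsequence A: 1, 12, 13, 25, 38, 63, 101. A Fibonacci-like recurrence a_n = a_{n-1} + a_{n-2}.
Subsequence B: 81, 100, 121, 144, 169, 196, 225. The squares 9², 10², 11², ….
Subsequence C: 33, -33, 33, -33, 33, -33, 33. Oscillating between 33 and -33.
Term 29 comes from subsequence B (its 10th entry): 324.

324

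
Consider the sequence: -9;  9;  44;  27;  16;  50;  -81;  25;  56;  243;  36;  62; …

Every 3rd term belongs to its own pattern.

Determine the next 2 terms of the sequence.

-729, 49

Read the sequence 3 terms at a time; column i is its own pattern.
Subsequence A is -9, 27, -81, 243, which is a geometric progression (common ratio -3).
Subsequence B is 9, 16, 25, 36, which is the squares 3², 4², 5², ….
Subsequence C is 44, 50, 56, 62, which is linear: a_n = 38 + 6·n.
Term 13 comes from subsequence A (its 5th entry): -729.
Term 14 comes from subsequence B (its 5th entry): 49.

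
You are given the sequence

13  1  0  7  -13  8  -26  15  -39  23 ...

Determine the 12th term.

38

Taking every 2nd term gives 2 separate tracks.
Track A: 13, 0, -13, -26, -39 — arithmetic, step −13.
Track B: 1, 7, 8, 15, 23 — Fibonacci-style (each term is the sum of the two before it).
Position 12 falls in track B as its term 6, giving 38.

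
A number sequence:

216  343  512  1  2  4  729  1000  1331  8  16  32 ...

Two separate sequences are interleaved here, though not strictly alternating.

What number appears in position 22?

Positions follow the repeating pattern AAABBB; grouping by letter gives 2 tracks.
Subsequence A = 216, 343, 512, 729, 1000, 1331: the cubes 6³, 7³, 8³, ….
Subsequence B = 1, 2, 4, 8, 16, 32: successive powers of 2.
Position 22 falls in subsequence B as its term 10, giving 512.

512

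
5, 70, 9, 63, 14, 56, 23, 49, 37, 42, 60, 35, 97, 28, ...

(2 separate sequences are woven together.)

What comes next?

Positions 1, 3, 5, … form one subsequence and positions 2, 4, 6, … form another.
Stream A is 5, 9, 14, 23, 37, 60, 97, which is Fibonacci-style (each term is the sum of the two before it).
Stream B is 70, 63, 56, 49, 42, 35, 28, which is subtracting 7 each time.
Term 15 comes from stream A (its 8th entry): 157.

157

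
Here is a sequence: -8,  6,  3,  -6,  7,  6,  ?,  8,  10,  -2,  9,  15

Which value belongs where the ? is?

The terms cycle through 3 interleaved subsequences.
Subsequence A is -8, -6, ?, -2, which is linear: a_n = -10 + 2·n.
Subsequence B is 6, 7, 8, 9, which is linear: a_n = 5 + n.
Subsequence C is 3, 6, 10, 15, which is the triangular numbers T_2, T_3, ….
Filling subsequence A at index 3 by its rule yields -4.

-4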